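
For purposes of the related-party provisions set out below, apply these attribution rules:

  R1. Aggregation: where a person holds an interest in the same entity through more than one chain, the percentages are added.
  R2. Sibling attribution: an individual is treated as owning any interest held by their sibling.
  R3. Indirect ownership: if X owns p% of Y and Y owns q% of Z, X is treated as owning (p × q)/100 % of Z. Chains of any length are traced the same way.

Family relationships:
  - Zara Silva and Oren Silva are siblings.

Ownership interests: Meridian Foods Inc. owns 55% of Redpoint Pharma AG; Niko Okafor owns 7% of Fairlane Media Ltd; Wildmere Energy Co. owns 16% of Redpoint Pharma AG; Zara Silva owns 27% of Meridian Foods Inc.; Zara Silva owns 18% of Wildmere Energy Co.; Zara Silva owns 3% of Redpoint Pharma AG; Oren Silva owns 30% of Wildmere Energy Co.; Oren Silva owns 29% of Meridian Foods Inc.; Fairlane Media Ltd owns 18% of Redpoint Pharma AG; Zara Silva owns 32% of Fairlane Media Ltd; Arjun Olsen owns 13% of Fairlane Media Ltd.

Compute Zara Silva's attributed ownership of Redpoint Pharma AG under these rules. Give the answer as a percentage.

47.24%

By sibling attribution (R2), Zara Silva is treated as also owning Oren Silva's interest in Meridian Foods Inc, giving 27% + 29% = 56%.
By sibling attribution (R2), Zara Silva is treated as also owning Oren Silva's interest in Wildmere Energy Co, giving 18% + 30% = 48%.
Chain via Meridian Foods Inc. (R3): 56% × 55% = 30.8% of Redpoint Pharma AG.
Chain via Fairlane Media Ltd (R3): 32% × 18% = 5.76% of Redpoint Pharma AG.
Chain via Wildmere Energy Co. (R3): 48% × 16% = 7.68% of Redpoint Pharma AG.
Direct interest in Redpoint Pharma AG: 3%.
Aggregating (R1): 30.8% + 5.76% + 7.68% + 3% = 47.24%.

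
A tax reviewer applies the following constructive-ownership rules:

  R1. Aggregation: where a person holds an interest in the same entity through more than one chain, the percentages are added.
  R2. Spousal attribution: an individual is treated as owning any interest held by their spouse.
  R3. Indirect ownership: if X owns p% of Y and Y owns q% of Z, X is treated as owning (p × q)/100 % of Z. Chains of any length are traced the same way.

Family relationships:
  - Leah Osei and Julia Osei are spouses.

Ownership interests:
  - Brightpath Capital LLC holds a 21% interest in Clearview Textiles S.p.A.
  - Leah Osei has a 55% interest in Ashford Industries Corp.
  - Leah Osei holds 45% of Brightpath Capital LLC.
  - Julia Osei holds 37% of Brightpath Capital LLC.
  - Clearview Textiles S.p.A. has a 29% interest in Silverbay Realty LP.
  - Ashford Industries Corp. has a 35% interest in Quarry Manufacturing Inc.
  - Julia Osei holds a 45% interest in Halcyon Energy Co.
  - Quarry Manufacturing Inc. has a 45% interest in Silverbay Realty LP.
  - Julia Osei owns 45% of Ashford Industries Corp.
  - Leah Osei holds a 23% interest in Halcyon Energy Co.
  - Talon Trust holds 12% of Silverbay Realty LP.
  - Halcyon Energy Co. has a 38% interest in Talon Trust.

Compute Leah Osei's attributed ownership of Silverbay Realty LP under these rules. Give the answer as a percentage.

By spousal attribution (R2), Leah Osei is treated as also owning Julia Osei's interest in Halcyon Energy Co, giving 23% + 45% = 68%.
By spousal attribution (R2), Leah Osei is treated as also owning Julia Osei's interest in Ashford Industries Corp, giving 55% + 45% = 100%.
By spousal attribution (R2), Leah Osei is treated as also owning Julia Osei's interest in Brightpath Capital LLC, giving 45% + 37% = 82%.
Chain via Halcyon Energy Co. → Talon Trust (R3): 68% × 38% × 12% = 3.1008% of Silverbay Realty LP.
Chain via Ashford Industries Corp. → Quarry Manufacturing Inc. (R3): 100% × 35% × 45% = 15.75% of Silverbay Realty LP.
Chain via Brightpath Capital LLC → Clearview Textiles S.p.A. (R3): 82% × 21% × 29% = 4.9938% of Silverbay Realty LP.
Aggregating (R1): 3.1008% + 15.75% + 4.9938% = 23.8446%.

23.8446%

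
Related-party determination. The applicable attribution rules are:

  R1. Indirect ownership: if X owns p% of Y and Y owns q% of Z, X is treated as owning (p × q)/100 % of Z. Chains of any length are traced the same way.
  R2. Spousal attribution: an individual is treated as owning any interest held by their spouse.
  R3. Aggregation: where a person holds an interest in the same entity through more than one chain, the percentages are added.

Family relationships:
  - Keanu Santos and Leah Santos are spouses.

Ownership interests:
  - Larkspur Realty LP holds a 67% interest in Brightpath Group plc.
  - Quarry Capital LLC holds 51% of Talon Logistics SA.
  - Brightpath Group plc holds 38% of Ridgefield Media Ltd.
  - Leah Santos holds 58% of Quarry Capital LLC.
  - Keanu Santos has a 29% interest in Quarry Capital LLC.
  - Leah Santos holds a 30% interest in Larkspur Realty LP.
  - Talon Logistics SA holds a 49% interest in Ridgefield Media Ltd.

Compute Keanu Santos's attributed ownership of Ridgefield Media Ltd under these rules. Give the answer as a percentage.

29.3793%

By spousal attribution (R2), Keanu Santos is treated as also owning Leah Santos's interest in Quarry Capital LLC, giving 29% + 58% = 87%.
By spousal attribution (R2), Keanu Santos is treated as owning Leah Santos's 30% interest in Larkspur Realty LP.
Chain via Quarry Capital LLC → Talon Logistics SA (R1): 87% × 51% × 49% = 21.7413% of Ridgefield Media Ltd.
Chain via Larkspur Realty LP → Brightpath Group plc (R1): 30% × 67% × 38% = 7.638% of Ridgefield Media Ltd.
Aggregating (R3): 21.7413% + 7.638% = 29.3793%.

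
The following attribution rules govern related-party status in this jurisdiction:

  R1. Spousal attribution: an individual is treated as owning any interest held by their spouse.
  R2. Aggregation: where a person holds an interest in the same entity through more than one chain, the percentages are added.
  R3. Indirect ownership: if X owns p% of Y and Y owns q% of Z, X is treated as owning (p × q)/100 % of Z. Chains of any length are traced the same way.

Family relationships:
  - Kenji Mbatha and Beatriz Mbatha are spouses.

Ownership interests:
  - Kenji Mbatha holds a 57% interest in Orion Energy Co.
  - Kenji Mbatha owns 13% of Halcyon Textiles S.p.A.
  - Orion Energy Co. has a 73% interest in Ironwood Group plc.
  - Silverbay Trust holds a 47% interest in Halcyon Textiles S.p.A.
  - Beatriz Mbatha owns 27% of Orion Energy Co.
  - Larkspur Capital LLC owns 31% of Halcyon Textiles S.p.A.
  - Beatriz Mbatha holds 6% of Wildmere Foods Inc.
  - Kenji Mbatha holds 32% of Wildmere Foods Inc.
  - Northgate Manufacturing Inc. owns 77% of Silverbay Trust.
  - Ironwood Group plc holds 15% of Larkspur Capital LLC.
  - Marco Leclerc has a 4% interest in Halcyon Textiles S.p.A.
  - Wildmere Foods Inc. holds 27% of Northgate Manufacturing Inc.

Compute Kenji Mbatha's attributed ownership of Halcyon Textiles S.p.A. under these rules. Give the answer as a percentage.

By spousal attribution (R1), Kenji Mbatha is treated as also owning Beatriz Mbatha's interest in Orion Energy Co, giving 57% + 27% = 84%.
By spousal attribution (R1), Kenji Mbatha is treated as also owning Beatriz Mbatha's interest in Wildmere Foods Inc, giving 32% + 6% = 38%.
Chain via Orion Energy Co. → Ironwood Group plc → Larkspur Capital LLC (R3): 84% × 73% × 15% × 31% = 2.85138% of Halcyon Textiles S.p.A.
Chain via Wildmere Foods Inc. → Northgate Manufacturing Inc. → Silverbay Trust (R3): 38% × 27% × 77% × 47% = 3.713094% of Halcyon Textiles S.p.A.
Direct interest in Halcyon Textiles S.p.A: 13%.
Aggregating (R2): 2.85138% + 3.713094% + 13% = 19.564474%.

19.564474%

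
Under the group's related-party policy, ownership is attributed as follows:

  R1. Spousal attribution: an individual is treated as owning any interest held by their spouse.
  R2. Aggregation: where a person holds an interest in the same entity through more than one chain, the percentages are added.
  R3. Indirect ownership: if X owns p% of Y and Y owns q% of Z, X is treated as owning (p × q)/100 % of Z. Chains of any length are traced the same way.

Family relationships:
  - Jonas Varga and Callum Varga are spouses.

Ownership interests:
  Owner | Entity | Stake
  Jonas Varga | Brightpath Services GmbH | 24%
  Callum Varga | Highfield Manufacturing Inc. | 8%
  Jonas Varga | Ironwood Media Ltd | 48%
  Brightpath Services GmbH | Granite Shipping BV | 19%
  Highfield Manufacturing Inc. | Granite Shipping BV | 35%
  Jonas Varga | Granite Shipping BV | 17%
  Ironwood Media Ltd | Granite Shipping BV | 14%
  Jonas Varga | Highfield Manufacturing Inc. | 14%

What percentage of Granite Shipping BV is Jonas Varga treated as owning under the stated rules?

By spousal attribution (R1), Jonas Varga is treated as also owning Callum Varga's interest in Highfield Manufacturing Inc, giving 14% + 8% = 22%.
Chain via Highfield Manufacturing Inc. (R3): 22% × 35% = 7.7% of Granite Shipping BV.
Chain via Ironwood Media Ltd (R3): 48% × 14% = 6.72% of Granite Shipping BV.
Chain via Brightpath Services GmbH (R3): 24% × 19% = 4.56% of Granite Shipping BV.
Direct interest in Granite Shipping BV: 17%.
Aggregating (R2): 7.7% + 6.72% + 4.56% + 17% = 35.98%.

35.98%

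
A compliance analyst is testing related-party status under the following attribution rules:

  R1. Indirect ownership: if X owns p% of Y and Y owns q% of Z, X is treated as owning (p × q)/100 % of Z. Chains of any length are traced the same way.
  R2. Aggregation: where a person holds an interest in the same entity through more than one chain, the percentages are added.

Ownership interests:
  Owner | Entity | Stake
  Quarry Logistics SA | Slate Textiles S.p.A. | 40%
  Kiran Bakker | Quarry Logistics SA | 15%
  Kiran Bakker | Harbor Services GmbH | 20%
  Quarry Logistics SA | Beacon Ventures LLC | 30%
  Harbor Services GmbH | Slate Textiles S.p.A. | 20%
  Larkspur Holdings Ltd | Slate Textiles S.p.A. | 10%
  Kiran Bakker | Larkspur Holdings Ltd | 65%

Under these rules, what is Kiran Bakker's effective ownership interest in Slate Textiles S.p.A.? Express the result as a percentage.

Chain via Harbor Services GmbH (R1): 20% × 20% = 4% of Slate Textiles S.p.A.
Chain via Quarry Logistics SA (R1): 15% × 40% = 6% of Slate Textiles S.p.A.
Chain via Larkspur Holdings Ltd (R1): 65% × 10% = 6.5% of Slate Textiles S.p.A.
Aggregating (R2): 4% + 6% + 6.5% = 16.5%.

16.5%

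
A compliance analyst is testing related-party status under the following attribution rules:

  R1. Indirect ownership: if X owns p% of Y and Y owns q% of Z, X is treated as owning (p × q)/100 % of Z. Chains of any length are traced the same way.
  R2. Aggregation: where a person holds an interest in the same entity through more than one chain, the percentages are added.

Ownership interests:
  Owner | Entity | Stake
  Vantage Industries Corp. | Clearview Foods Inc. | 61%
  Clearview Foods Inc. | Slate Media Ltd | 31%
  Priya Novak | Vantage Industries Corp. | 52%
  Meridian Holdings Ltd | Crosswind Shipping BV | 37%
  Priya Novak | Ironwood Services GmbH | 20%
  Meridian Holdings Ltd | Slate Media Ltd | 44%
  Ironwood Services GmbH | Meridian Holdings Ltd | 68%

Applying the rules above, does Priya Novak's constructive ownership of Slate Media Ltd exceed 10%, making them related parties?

Chain via Ironwood Services GmbH → Meridian Holdings Ltd (R1): 20% × 68% × 44% = 5.984% of Slate Media Ltd.
Chain via Vantage Industries Corp. → Clearview Foods Inc. (R1): 52% × 61% × 31% = 9.8332% of Slate Media Ltd.
Aggregating (R2): 5.984% + 9.8332% = 15.8172%.
15.8172% exceeds the 10% threshold, so Priya is a related party to Slate Media Ltd.

Yes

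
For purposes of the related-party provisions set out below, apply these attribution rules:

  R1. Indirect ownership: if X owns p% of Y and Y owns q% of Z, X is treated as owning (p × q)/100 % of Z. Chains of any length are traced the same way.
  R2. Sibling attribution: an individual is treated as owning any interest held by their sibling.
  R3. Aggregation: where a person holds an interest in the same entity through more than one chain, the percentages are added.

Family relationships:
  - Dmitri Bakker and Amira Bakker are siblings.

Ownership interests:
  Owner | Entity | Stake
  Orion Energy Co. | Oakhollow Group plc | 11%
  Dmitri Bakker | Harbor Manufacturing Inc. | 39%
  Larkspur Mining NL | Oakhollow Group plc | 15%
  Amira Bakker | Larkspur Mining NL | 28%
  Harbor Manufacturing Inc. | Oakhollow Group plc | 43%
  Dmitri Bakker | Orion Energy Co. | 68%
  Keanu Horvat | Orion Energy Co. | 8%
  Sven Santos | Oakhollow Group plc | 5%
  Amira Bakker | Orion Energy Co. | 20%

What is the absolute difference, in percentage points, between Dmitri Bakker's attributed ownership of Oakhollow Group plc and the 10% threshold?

20.65

By sibling attribution (R2), Dmitri Bakker is treated as also owning Amira Bakker's interest in Orion Energy Co, giving 68% + 20% = 88%.
By sibling attribution (R2), Dmitri Bakker is treated as owning Amira Bakker's 28% interest in Larkspur Mining NL.
Chain via Orion Energy Co. (R1): 88% × 11% = 9.68% of Oakhollow Group plc.
Chain via Harbor Manufacturing Inc. (R1): 39% × 43% = 16.77% of Oakhollow Group plc.
Chain via Larkspur Mining NL (R1): 28% × 15% = 4.2% of Oakhollow Group plc.
Aggregating (R3): 9.68% + 16.77% + 4.2% = 30.65%.
30.65% exceeds the 10% threshold by 20.65 percentage points.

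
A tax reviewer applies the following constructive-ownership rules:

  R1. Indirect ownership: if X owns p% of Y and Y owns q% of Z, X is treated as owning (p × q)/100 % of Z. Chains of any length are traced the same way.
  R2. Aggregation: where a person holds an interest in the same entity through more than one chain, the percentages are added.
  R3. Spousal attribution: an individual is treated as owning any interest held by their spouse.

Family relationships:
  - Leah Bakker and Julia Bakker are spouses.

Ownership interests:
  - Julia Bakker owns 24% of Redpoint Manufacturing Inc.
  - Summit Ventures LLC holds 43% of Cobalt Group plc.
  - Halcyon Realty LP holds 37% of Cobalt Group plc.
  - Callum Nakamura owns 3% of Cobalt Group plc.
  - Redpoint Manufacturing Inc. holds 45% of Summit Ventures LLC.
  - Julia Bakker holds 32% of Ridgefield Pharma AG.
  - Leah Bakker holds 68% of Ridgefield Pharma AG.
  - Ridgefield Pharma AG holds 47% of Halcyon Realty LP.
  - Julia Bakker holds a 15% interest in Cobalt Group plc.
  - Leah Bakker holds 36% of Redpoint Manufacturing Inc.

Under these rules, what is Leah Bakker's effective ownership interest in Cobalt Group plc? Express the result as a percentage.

44%

By spousal attribution (R3), Leah Bakker is treated as also owning Julia Bakker's interest in Redpoint Manufacturing Inc, giving 36% + 24% = 60%.
By spousal attribution (R3), Leah Bakker is treated as also owning Julia Bakker's interest in Ridgefield Pharma AG, giving 68% + 32% = 100%.
By spousal attribution (R3), Leah Bakker is treated as owning Julia Bakker's 15% interest in Cobalt Group plc.
Chain via Redpoint Manufacturing Inc. → Summit Ventures LLC (R1): 60% × 45% × 43% = 11.61% of Cobalt Group plc.
Chain via Ridgefield Pharma AG → Halcyon Realty LP (R1): 100% × 47% × 37% = 17.39% of Cobalt Group plc.
Direct interest in Cobalt Group plc: 15%.
Aggregating (R2): 11.61% + 17.39% + 15% = 44%.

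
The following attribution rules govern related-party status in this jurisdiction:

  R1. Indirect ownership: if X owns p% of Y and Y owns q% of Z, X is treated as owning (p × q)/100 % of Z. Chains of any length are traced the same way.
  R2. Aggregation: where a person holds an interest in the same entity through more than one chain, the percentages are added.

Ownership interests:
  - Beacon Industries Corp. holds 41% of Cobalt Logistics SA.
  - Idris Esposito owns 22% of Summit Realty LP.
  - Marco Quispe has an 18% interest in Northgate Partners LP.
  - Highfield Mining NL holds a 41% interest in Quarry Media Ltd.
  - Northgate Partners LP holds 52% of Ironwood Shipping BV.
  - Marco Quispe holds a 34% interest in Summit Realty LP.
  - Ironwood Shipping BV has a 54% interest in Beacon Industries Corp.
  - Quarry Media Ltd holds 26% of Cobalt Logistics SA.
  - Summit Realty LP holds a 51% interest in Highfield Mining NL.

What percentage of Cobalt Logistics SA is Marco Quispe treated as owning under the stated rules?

3.920748%

Chain via Summit Realty LP → Highfield Mining NL → Quarry Media Ltd (R1): 34% × 51% × 41% × 26% = 1.848444% of Cobalt Logistics SA.
Chain via Northgate Partners LP → Ironwood Shipping BV → Beacon Industries Corp. (R1): 18% × 52% × 54% × 41% = 2.072304% of Cobalt Logistics SA.
Aggregating (R2): 1.848444% + 2.072304% = 3.920748%.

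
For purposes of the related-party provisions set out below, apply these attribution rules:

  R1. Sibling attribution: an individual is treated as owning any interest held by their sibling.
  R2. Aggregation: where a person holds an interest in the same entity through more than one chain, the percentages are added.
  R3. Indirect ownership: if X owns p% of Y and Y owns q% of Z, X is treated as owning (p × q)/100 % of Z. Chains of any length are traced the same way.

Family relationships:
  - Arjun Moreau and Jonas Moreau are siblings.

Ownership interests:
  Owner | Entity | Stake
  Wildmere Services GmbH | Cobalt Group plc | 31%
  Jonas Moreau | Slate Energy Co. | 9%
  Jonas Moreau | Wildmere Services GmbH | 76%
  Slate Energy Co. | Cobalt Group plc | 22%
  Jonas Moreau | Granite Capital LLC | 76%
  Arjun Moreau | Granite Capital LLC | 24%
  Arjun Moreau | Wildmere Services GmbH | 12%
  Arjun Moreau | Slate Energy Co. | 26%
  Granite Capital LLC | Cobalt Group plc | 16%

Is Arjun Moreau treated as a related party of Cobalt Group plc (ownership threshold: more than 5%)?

By sibling attribution (R1), Arjun Moreau is treated as also owning Jonas Moreau's interest in Granite Capital LLC, giving 24% + 76% = 100%.
By sibling attribution (R1), Arjun Moreau is treated as also owning Jonas Moreau's interest in Slate Energy Co, giving 26% + 9% = 35%.
By sibling attribution (R1), Arjun Moreau is treated as also owning Jonas Moreau's interest in Wildmere Services GmbH, giving 12% + 76% = 88%.
Chain via Granite Capital LLC (R3): 100% × 16% = 16% of Cobalt Group plc.
Chain via Slate Energy Co. (R3): 35% × 22% = 7.7% of Cobalt Group plc.
Chain via Wildmere Services GmbH (R3): 88% × 31% = 27.28% of Cobalt Group plc.
Aggregating (R2): 16% + 7.7% + 27.28% = 50.98%.
50.98% exceeds the 5% threshold, so Arjun is a related party to Cobalt Group plc.

Yes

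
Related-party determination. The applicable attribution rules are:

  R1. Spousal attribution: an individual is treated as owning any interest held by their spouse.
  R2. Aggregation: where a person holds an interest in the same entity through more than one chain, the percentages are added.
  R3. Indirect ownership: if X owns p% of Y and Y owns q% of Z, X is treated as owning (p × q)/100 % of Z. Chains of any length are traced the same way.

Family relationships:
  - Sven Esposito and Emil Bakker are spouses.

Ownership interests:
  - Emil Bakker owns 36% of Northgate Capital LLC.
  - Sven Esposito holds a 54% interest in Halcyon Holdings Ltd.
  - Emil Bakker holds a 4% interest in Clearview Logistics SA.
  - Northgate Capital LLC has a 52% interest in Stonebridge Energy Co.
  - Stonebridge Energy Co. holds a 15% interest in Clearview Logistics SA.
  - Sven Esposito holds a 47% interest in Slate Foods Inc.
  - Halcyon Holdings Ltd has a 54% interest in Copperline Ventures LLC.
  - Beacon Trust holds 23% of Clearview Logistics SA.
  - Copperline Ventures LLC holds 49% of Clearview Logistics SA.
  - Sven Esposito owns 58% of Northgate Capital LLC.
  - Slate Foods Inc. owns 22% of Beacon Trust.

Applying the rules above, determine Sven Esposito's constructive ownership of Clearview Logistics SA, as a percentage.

27.9986%

By spousal attribution (R1), Sven Esposito is treated as also owning Emil Bakker's interest in Northgate Capital LLC, giving 58% + 36% = 94%.
By spousal attribution (R1), Sven Esposito is treated as owning Emil Bakker's 4% interest in Clearview Logistics SA.
Chain via Northgate Capital LLC → Stonebridge Energy Co. (R3): 94% × 52% × 15% = 7.332% of Clearview Logistics SA.
Chain via Halcyon Holdings Ltd → Copperline Ventures LLC (R3): 54% × 54% × 49% = 14.2884% of Clearview Logistics SA.
Chain via Slate Foods Inc. → Beacon Trust (R3): 47% × 22% × 23% = 2.3782% of Clearview Logistics SA.
Direct interest in Clearview Logistics SA: 4%.
Aggregating (R2): 7.332% + 14.2884% + 2.3782% + 4% = 27.9986%.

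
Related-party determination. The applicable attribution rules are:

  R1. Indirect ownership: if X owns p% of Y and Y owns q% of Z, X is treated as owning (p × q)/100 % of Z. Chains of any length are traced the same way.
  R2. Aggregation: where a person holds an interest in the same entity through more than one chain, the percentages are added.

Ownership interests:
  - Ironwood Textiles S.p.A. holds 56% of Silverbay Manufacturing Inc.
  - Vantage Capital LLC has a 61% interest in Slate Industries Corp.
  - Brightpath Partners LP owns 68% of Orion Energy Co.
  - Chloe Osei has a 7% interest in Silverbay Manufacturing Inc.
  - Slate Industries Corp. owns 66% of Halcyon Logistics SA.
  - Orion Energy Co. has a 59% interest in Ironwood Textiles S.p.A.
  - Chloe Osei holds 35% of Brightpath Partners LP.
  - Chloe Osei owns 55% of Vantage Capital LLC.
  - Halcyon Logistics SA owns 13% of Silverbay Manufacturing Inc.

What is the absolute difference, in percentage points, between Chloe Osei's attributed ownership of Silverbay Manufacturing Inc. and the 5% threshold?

12.74211

Chain via Vantage Capital LLC → Slate Industries Corp. → Halcyon Logistics SA (R1): 55% × 61% × 66% × 13% = 2.87859% of Silverbay Manufacturing Inc.
Chain via Brightpath Partners LP → Orion Energy Co. → Ironwood Textiles S.p.A. (R1): 35% × 68% × 59% × 56% = 7.86352% of Silverbay Manufacturing Inc.
Direct interest in Silverbay Manufacturing Inc: 7%.
Aggregating (R2): 2.87859% + 7.86352% + 7% = 17.74211%.
17.74211% exceeds the 5% threshold by 12.74211 percentage points.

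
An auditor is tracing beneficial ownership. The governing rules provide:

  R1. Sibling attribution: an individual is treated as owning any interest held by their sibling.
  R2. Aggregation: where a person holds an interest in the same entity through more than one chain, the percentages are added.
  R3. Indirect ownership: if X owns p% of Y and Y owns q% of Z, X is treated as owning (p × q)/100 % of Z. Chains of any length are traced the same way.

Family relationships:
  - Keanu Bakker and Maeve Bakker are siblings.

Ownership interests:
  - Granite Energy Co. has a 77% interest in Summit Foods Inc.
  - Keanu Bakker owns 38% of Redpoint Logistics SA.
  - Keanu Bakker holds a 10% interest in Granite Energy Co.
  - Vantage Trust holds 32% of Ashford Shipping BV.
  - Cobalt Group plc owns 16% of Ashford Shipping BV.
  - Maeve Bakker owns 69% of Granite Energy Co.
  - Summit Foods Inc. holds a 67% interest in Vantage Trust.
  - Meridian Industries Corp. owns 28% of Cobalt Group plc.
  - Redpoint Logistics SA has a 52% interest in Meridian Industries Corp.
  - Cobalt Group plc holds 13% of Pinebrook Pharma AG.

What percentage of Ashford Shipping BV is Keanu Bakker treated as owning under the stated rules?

By sibling attribution (R1), Keanu Bakker is treated as also owning Maeve Bakker's interest in Granite Energy Co, giving 10% + 69% = 79%.
Chain via Redpoint Logistics SA → Meridian Industries Corp. → Cobalt Group plc (R3): 38% × 52% × 28% × 16% = 0.885248% of Ashford Shipping BV.
Chain via Granite Energy Co. → Summit Foods Inc. → Vantage Trust (R3): 79% × 77% × 67% × 32% = 13.041952% of Ashford Shipping BV.
Aggregating (R2): 0.885248% + 13.041952% = 13.9272%.

13.9272%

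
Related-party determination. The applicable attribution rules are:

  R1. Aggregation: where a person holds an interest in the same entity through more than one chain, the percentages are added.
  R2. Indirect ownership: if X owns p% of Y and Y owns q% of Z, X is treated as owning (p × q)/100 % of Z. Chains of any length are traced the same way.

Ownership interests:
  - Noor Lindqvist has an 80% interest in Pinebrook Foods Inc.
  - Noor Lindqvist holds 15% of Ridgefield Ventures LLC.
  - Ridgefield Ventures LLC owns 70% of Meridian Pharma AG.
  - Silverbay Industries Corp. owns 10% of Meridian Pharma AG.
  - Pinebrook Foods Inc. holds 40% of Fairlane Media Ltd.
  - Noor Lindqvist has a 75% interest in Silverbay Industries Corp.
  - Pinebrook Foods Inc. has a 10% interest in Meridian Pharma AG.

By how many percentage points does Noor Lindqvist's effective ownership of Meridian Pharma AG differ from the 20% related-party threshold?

6

Chain via Ridgefield Ventures LLC (R2): 15% × 70% = 10.5% of Meridian Pharma AG.
Chain via Pinebrook Foods Inc. (R2): 80% × 10% = 8% of Meridian Pharma AG.
Chain via Silverbay Industries Corp. (R2): 75% × 10% = 7.5% of Meridian Pharma AG.
Aggregating (R1): 10.5% + 8% + 7.5% = 26%.
26% exceeds the 20% threshold by 6 percentage points.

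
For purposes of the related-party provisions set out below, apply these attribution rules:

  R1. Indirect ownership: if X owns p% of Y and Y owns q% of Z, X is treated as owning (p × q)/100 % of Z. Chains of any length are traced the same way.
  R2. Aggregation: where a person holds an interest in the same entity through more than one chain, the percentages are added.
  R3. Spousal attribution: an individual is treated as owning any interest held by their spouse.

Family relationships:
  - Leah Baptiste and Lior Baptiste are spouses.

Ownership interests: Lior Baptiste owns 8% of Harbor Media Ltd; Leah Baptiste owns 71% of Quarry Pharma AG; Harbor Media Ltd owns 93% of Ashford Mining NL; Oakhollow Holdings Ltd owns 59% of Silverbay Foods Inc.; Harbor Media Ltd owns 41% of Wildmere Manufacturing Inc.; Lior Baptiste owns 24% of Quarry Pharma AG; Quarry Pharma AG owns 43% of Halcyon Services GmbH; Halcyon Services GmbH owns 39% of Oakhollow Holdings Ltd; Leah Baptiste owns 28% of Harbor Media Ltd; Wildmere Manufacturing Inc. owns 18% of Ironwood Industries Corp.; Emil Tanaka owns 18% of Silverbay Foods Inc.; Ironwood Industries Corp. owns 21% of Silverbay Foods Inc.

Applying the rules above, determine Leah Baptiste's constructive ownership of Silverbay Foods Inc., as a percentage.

By spousal attribution (R3), Leah Baptiste is treated as also owning Lior Baptiste's interest in Quarry Pharma AG, giving 71% + 24% = 95%.
By spousal attribution (R3), Leah Baptiste is treated as also owning Lior Baptiste's interest in Harbor Media Ltd, giving 28% + 8% = 36%.
Chain via Quarry Pharma AG → Halcyon Services GmbH → Oakhollow Holdings Ltd (R1): 95% × 43% × 39% × 59% = 9.399585% of Silverbay Foods Inc.
Chain via Harbor Media Ltd → Wildmere Manufacturing Inc. → Ironwood Industries Corp. (R1): 36% × 41% × 18% × 21% = 0.557928% of Silverbay Foods Inc.
Aggregating (R2): 9.399585% + 0.557928% = 9.957513%.

9.957513%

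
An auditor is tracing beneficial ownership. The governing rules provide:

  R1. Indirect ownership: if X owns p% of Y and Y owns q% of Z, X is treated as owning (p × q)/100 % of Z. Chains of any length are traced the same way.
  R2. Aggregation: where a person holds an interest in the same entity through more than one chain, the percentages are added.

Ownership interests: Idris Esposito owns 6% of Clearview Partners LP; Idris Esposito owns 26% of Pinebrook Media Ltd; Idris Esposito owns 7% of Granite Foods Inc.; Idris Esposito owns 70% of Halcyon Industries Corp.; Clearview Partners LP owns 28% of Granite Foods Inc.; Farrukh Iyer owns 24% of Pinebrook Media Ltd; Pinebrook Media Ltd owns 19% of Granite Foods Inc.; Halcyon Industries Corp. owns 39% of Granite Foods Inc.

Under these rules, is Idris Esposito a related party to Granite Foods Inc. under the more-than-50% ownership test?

No

Chain via Halcyon Industries Corp. (R1): 70% × 39% = 27.3% of Granite Foods Inc.
Chain via Pinebrook Media Ltd (R1): 26% × 19% = 4.94% of Granite Foods Inc.
Chain via Clearview Partners LP (R1): 6% × 28% = 1.68% of Granite Foods Inc.
Direct interest in Granite Foods Inc: 7%.
Aggregating (R2): 27.3% + 4.94% + 1.68% + 7% = 40.92%.
40.92% does not exceed the 50% threshold, so Idris is not a related party to Granite Foods Inc.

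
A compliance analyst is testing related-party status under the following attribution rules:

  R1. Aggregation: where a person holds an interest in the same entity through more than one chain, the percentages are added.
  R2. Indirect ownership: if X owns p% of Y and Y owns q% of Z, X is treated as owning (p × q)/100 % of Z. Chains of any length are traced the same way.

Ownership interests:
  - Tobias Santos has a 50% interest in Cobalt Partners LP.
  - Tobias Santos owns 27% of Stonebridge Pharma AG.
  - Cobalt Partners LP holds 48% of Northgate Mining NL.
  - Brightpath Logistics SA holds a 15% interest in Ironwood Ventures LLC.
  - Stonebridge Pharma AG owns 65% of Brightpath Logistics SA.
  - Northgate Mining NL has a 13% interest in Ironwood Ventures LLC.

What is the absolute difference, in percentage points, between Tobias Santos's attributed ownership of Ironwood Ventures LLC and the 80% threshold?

Chain via Stonebridge Pharma AG → Brightpath Logistics SA (R2): 27% × 65% × 15% = 2.6325% of Ironwood Ventures LLC.
Chain via Cobalt Partners LP → Northgate Mining NL (R2): 50% × 48% × 13% = 3.12% of Ironwood Ventures LLC.
Aggregating (R1): 2.6325% + 3.12% = 5.7525%.
5.7525% falls short of the 80% threshold by 74.2475 percentage points.

74.2475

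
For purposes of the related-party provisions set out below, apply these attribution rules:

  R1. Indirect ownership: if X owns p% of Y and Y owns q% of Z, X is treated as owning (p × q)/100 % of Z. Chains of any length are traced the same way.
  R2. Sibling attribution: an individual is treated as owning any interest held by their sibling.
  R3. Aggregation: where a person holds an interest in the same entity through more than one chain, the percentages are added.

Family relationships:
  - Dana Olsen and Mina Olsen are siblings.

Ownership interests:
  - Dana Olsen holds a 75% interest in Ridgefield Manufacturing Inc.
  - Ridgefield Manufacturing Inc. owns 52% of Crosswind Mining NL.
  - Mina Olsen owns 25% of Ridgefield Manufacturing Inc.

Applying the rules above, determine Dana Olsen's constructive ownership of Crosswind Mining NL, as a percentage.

By sibling attribution (R2), Dana Olsen is treated as also owning Mina Olsen's interest in Ridgefield Manufacturing Inc, giving 75% + 25% = 100%.
Chain via Ridgefield Manufacturing Inc. (R1): 100% × 52% = 52% of Crosswind Mining NL.

52%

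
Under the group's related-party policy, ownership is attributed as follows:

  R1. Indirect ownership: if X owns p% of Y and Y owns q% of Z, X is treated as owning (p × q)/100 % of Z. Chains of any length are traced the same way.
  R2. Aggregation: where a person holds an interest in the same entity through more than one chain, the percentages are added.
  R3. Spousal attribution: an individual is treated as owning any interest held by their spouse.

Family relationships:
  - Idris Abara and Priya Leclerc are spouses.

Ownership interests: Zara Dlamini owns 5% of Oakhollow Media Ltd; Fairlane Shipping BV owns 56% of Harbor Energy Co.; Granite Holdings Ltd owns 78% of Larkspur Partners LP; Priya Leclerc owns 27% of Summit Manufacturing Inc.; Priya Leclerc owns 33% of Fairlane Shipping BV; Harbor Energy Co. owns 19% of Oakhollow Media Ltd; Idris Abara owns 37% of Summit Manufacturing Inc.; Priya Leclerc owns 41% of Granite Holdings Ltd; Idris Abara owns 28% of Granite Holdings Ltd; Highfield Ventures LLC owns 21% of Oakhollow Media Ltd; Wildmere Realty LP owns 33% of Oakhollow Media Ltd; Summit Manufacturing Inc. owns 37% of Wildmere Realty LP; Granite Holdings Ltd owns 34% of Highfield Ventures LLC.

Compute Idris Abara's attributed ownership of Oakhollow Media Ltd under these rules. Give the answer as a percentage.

By spousal attribution (R3), Idris Abara is treated as also owning Priya Leclerc's interest in Granite Holdings Ltd, giving 28% + 41% = 69%.
By spousal attribution (R3), Idris Abara is treated as also owning Priya Leclerc's interest in Summit Manufacturing Inc, giving 37% + 27% = 64%.
By spousal attribution (R3), Idris Abara is treated as owning Priya Leclerc's 33% interest in Fairlane Shipping BV.
Chain via Granite Holdings Ltd → Highfield Ventures LLC (R1): 69% × 34% × 21% = 4.9266% of Oakhollow Media Ltd.
Chain via Summit Manufacturing Inc. → Wildmere Realty LP (R1): 64% × 37% × 33% = 7.8144% of Oakhollow Media Ltd.
Chain via Fairlane Shipping BV → Harbor Energy Co. (R1): 33% × 56% × 19% = 3.5112% of Oakhollow Media Ltd.
Aggregating (R2): 4.9266% + 7.8144% + 3.5112% = 16.2522%.

16.2522%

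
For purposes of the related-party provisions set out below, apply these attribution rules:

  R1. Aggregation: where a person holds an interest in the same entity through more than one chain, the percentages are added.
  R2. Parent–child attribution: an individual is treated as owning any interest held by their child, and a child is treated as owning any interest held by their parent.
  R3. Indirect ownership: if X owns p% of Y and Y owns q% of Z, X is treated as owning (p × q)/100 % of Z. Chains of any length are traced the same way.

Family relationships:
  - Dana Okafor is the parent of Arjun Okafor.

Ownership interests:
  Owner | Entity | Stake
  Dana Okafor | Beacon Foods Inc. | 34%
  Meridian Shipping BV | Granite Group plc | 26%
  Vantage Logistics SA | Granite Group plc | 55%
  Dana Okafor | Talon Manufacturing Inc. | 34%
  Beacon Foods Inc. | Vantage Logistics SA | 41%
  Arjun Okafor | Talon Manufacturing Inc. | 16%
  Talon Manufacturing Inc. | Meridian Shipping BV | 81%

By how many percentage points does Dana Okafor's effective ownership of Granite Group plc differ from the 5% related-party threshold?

13.197

By parent–child attribution (R2), Dana Okafor is treated as also owning Arjun Okafor's interest in Talon Manufacturing Inc, giving 34% + 16% = 50%.
Chain via Talon Manufacturing Inc. → Meridian Shipping BV (R3): 50% × 81% × 26% = 10.53% of Granite Group plc.
Chain via Beacon Foods Inc. → Vantage Logistics SA (R3): 34% × 41% × 55% = 7.667% of Granite Group plc.
Aggregating (R1): 10.53% + 7.667% = 18.197%.
18.197% exceeds the 5% threshold by 13.197 percentage points.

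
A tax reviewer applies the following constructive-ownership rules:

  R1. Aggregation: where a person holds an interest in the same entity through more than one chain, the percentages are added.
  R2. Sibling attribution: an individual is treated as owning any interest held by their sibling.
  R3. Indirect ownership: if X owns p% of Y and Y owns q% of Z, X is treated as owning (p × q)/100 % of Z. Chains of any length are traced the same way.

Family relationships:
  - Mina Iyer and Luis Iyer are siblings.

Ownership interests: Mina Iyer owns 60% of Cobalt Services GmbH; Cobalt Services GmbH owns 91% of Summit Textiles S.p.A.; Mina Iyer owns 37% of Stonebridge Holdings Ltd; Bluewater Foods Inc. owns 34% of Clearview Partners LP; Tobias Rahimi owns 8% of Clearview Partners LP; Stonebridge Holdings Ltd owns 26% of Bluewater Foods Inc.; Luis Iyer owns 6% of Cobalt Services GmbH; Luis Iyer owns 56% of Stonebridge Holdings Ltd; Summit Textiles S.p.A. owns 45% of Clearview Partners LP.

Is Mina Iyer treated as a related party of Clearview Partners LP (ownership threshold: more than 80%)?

No

By sibling attribution (R2), Mina Iyer is treated as also owning Luis Iyer's interest in Cobalt Services GmbH, giving 60% + 6% = 66%.
By sibling attribution (R2), Mina Iyer is treated as also owning Luis Iyer's interest in Stonebridge Holdings Ltd, giving 37% + 56% = 93%.
Chain via Cobalt Services GmbH → Summit Textiles S.p.A. (R3): 66% × 91% × 45% = 27.027% of Clearview Partners LP.
Chain via Stonebridge Holdings Ltd → Bluewater Foods Inc. (R3): 93% × 26% × 34% = 8.2212% of Clearview Partners LP.
Aggregating (R1): 27.027% + 8.2212% = 35.2482%.
35.2482% does not exceed the 80% threshold, so Mina is not a related party to Clearview Partners LP.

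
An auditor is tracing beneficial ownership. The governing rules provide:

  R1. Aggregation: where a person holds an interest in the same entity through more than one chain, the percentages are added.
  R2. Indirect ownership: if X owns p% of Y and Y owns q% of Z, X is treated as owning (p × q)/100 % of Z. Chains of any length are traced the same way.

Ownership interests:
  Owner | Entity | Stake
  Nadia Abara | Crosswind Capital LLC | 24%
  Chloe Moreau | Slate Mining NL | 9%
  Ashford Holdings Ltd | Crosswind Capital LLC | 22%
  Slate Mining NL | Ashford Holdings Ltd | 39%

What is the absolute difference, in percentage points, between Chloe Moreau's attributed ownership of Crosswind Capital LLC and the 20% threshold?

Chain via Slate Mining NL → Ashford Holdings Ltd (R2): 9% × 39% × 22% = 0.7722% of Crosswind Capital LLC.
0.7722% falls short of the 20% threshold by 19.2278 percentage points.

19.2278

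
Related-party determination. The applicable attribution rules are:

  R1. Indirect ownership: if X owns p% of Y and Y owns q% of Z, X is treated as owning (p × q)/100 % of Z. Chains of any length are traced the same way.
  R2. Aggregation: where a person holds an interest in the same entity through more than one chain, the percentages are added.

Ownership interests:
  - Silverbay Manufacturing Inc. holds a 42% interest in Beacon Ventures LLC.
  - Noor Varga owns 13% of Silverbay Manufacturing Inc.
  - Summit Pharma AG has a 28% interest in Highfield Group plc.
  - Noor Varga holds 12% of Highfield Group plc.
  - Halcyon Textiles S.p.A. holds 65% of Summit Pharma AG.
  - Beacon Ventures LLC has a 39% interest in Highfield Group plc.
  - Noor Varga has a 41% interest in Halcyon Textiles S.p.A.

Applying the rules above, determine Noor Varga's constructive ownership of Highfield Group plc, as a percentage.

21.5914%

Chain via Silverbay Manufacturing Inc. → Beacon Ventures LLC (R1): 13% × 42% × 39% = 2.1294% of Highfield Group plc.
Chain via Halcyon Textiles S.p.A. → Summit Pharma AG (R1): 41% × 65% × 28% = 7.462% of Highfield Group plc.
Direct interest in Highfield Group plc: 12%.
Aggregating (R2): 2.1294% + 7.462% + 12% = 21.5914%.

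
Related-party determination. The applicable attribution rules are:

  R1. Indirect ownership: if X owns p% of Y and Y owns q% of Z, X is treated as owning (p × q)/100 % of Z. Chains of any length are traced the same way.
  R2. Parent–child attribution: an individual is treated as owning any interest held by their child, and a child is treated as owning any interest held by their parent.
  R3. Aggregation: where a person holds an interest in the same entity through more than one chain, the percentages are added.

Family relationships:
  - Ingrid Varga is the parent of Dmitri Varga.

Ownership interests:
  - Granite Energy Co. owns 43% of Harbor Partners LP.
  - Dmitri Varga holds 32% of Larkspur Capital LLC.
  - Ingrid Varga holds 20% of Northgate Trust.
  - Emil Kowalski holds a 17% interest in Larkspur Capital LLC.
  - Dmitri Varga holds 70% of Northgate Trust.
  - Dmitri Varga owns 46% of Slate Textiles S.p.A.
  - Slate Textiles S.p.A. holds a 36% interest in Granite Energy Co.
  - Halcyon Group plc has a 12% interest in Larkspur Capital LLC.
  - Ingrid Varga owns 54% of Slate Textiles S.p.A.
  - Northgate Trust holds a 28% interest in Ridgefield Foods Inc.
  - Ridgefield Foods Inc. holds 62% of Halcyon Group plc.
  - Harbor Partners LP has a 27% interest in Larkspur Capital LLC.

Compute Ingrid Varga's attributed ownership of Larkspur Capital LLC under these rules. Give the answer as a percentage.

By parent–child attribution (R2), Ingrid Varga is treated as also owning Dmitri Varga's interest in Northgate Trust, giving 20% + 70% = 90%.
By parent–child attribution (R2), Ingrid Varga is treated as also owning Dmitri Varga's interest in Slate Textiles S.p.A, giving 54% + 46% = 100%.
By parent–child attribution (R2), Ingrid Varga is treated as owning Dmitri Varga's 32% interest in Larkspur Capital LLC.
Chain via Northgate Trust → Ridgefield Foods Inc. → Halcyon Group plc (R1): 90% × 28% × 62% × 12% = 1.87488% of Larkspur Capital LLC.
Chain via Slate Textiles S.p.A. → Granite Energy Co. → Harbor Partners LP (R1): 100% × 36% × 43% × 27% = 4.1796% of Larkspur Capital LLC.
Direct interest in Larkspur Capital LLC: 32%.
Aggregating (R3): 1.87488% + 4.1796% + 32% = 38.05448%.

38.05448%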